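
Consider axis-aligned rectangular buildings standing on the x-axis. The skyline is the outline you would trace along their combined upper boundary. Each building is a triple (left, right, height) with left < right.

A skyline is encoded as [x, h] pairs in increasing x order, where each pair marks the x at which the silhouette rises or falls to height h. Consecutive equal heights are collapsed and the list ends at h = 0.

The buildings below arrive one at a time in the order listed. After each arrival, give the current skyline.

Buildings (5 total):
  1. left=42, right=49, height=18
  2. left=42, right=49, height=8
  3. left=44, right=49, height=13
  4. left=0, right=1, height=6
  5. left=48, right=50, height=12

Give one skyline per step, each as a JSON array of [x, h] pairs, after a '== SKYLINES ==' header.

== SKYLINES ==
[[42,18],[49,0]]
[[42,18],[49,0]]
[[42,18],[49,0]]
[[0,6],[1,0],[42,18],[49,0]]
[[0,6],[1,0],[42,18],[49,12],[50,0]]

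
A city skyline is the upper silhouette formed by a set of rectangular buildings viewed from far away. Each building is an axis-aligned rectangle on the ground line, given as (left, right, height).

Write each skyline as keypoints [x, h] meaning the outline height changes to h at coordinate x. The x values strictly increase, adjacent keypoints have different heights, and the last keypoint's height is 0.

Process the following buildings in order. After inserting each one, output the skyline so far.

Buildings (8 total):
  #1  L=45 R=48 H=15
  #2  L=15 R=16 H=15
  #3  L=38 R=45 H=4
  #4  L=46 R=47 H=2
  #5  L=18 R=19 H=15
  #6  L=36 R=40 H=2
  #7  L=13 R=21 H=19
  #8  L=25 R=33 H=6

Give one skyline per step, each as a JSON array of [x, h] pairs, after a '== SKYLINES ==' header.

== SKYLINES ==
[[45,15],[48,0]]
[[15,15],[16,0],[45,15],[48,0]]
[[15,15],[16,0],[38,4],[45,15],[48,0]]
[[15,15],[16,0],[38,4],[45,15],[48,0]]
[[15,15],[16,0],[18,15],[19,0],[38,4],[45,15],[48,0]]
[[15,15],[16,0],[18,15],[19,0],[36,2],[38,4],[45,15],[48,0]]
[[13,19],[21,0],[36,2],[38,4],[45,15],[48,0]]
[[13,19],[21,0],[25,6],[33,0],[36,2],[38,4],[45,15],[48,0]]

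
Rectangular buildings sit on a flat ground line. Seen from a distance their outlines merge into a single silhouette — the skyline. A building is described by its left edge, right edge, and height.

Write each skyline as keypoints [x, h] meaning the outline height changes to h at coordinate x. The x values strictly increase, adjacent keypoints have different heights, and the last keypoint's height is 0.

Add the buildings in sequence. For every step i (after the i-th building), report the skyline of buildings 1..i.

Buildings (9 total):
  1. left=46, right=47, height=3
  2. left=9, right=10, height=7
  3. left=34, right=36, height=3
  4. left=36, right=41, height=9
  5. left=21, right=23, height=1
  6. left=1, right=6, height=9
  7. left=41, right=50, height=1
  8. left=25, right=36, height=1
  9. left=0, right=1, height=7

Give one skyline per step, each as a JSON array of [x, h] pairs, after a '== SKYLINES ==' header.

== SKYLINES ==
[[46,3],[47,0]]
[[9,7],[10,0],[46,3],[47,0]]
[[9,7],[10,0],[34,3],[36,0],[46,3],[47,0]]
[[9,7],[10,0],[34,3],[36,9],[41,0],[46,3],[47,0]]
[[9,7],[10,0],[21,1],[23,0],[34,3],[36,9],[41,0],[46,3],[47,0]]
[[1,9],[6,0],[9,7],[10,0],[21,1],[23,0],[34,3],[36,9],[41,0],[46,3],[47,0]]
[[1,9],[6,0],[9,7],[10,0],[21,1],[23,0],[34,3],[36,9],[41,1],[46,3],[47,1],[50,0]]
[[1,9],[6,0],[9,7],[10,0],[21,1],[23,0],[25,1],[34,3],[36,9],[41,1],[46,3],[47,1],[50,0]]
[[0,7],[1,9],[6,0],[9,7],[10,0],[21,1],[23,0],[25,1],[34,3],[36,9],[41,1],[46,3],[47,1],[50,0]]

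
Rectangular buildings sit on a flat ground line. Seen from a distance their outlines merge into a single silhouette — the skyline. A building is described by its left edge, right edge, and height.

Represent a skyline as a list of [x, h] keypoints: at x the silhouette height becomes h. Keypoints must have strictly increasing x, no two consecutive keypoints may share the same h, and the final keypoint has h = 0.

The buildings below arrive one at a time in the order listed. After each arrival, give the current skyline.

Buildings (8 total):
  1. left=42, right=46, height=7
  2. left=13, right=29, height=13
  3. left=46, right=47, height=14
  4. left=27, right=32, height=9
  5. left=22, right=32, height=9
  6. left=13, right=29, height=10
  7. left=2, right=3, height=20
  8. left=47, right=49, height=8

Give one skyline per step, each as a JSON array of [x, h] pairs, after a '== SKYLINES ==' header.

== SKYLINES ==
[[42,7],[46,0]]
[[13,13],[29,0],[42,7],[46,0]]
[[13,13],[29,0],[42,7],[46,14],[47,0]]
[[13,13],[29,9],[32,0],[42,7],[46,14],[47,0]]
[[13,13],[29,9],[32,0],[42,7],[46,14],[47,0]]
[[13,13],[29,9],[32,0],[42,7],[46,14],[47,0]]
[[2,20],[3,0],[13,13],[29,9],[32,0],[42,7],[46,14],[47,0]]
[[2,20],[3,0],[13,13],[29,9],[32,0],[42,7],[46,14],[47,8],[49,0]]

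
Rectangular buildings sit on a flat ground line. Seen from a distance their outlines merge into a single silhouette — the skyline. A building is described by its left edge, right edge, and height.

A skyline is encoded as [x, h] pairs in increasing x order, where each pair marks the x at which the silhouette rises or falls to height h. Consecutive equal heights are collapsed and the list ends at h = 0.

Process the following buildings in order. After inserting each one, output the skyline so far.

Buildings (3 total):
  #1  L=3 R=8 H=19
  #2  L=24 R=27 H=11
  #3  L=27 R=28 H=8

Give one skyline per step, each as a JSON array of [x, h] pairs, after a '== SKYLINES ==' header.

== SKYLINES ==
[[3,19],[8,0]]
[[3,19],[8,0],[24,11],[27,0]]
[[3,19],[8,0],[24,11],[27,8],[28,0]]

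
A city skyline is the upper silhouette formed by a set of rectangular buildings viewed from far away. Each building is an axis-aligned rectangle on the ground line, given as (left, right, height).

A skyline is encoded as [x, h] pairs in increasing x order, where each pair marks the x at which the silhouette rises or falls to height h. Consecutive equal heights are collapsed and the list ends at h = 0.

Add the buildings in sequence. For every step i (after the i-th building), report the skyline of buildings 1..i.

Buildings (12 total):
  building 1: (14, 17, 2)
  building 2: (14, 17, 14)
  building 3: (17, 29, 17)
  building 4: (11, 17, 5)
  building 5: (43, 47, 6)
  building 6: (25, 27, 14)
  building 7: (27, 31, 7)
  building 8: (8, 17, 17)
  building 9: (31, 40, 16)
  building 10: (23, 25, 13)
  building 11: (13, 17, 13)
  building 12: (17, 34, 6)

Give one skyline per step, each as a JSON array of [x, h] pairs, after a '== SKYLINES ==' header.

== SKYLINES ==
[[14,2],[17,0]]
[[14,14],[17,0]]
[[14,14],[17,17],[29,0]]
[[11,5],[14,14],[17,17],[29,0]]
[[11,5],[14,14],[17,17],[29,0],[43,6],[47,0]]
[[11,5],[14,14],[17,17],[29,0],[43,6],[47,0]]
[[11,5],[14,14],[17,17],[29,7],[31,0],[43,6],[47,0]]
[[8,17],[29,7],[31,0],[43,6],[47,0]]
[[8,17],[29,7],[31,16],[40,0],[43,6],[47,0]]
[[8,17],[29,7],[31,16],[40,0],[43,6],[47,0]]
[[8,17],[29,7],[31,16],[40,0],[43,6],[47,0]]
[[8,17],[29,7],[31,16],[40,0],[43,6],[47,0]]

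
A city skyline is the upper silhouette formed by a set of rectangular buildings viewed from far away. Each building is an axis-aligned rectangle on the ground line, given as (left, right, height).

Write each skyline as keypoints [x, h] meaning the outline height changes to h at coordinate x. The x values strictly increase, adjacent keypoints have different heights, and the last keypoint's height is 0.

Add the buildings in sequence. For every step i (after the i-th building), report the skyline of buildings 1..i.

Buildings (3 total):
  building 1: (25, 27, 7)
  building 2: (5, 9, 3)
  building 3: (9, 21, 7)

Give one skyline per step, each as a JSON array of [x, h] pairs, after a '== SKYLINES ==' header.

== SKYLINES ==
[[25,7],[27,0]]
[[5,3],[9,0],[25,7],[27,0]]
[[5,3],[9,7],[21,0],[25,7],[27,0]]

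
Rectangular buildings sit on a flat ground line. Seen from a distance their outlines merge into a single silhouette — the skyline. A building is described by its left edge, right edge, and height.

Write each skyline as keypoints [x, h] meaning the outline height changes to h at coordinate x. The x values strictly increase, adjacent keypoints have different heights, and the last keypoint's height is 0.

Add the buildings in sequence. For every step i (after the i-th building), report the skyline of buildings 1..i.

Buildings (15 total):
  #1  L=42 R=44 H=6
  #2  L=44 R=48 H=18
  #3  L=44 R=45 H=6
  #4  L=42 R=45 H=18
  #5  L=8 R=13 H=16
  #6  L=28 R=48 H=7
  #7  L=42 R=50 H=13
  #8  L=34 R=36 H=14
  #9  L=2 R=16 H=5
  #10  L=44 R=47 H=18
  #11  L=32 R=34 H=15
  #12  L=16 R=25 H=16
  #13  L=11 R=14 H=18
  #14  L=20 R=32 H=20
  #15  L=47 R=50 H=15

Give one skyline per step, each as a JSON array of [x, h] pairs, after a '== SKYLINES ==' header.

== SKYLINES ==
[[42,6],[44,0]]
[[42,6],[44,18],[48,0]]
[[42,6],[44,18],[48,0]]
[[42,18],[48,0]]
[[8,16],[13,0],[42,18],[48,0]]
[[8,16],[13,0],[28,7],[42,18],[48,0]]
[[8,16],[13,0],[28,7],[42,18],[48,13],[50,0]]
[[8,16],[13,0],[28,7],[34,14],[36,7],[42,18],[48,13],[50,0]]
[[2,5],[8,16],[13,5],[16,0],[28,7],[34,14],[36,7],[42,18],[48,13],[50,0]]
[[2,5],[8,16],[13,5],[16,0],[28,7],[34,14],[36,7],[42,18],[48,13],[50,0]]
[[2,5],[8,16],[13,5],[16,0],[28,7],[32,15],[34,14],[36,7],[42,18],[48,13],[50,0]]
[[2,5],[8,16],[13,5],[16,16],[25,0],[28,7],[32,15],[34,14],[36,7],[42,18],[48,13],[50,0]]
[[2,5],[8,16],[11,18],[14,5],[16,16],[25,0],[28,7],[32,15],[34,14],[36,7],[42,18],[48,13],[50,0]]
[[2,5],[8,16],[11,18],[14,5],[16,16],[20,20],[32,15],[34,14],[36,7],[42,18],[48,13],[50,0]]
[[2,5],[8,16],[11,18],[14,5],[16,16],[20,20],[32,15],[34,14],[36,7],[42,18],[48,15],[50,0]]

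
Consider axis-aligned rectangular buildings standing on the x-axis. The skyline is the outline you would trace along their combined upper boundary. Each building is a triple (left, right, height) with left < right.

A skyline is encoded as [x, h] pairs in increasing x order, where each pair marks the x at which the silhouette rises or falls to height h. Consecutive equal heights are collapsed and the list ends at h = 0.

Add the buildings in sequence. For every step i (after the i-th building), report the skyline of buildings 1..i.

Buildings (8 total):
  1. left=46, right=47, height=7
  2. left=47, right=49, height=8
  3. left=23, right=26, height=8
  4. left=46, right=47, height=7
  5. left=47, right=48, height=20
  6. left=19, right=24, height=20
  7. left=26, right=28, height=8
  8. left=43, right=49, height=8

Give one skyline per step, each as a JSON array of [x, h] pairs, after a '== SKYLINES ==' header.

== SKYLINES ==
[[46,7],[47,0]]
[[46,7],[47,8],[49,0]]
[[23,8],[26,0],[46,7],[47,8],[49,0]]
[[23,8],[26,0],[46,7],[47,8],[49,0]]
[[23,8],[26,0],[46,7],[47,20],[48,8],[49,0]]
[[19,20],[24,8],[26,0],[46,7],[47,20],[48,8],[49,0]]
[[19,20],[24,8],[28,0],[46,7],[47,20],[48,8],[49,0]]
[[19,20],[24,8],[28,0],[43,8],[47,20],[48,8],[49,0]]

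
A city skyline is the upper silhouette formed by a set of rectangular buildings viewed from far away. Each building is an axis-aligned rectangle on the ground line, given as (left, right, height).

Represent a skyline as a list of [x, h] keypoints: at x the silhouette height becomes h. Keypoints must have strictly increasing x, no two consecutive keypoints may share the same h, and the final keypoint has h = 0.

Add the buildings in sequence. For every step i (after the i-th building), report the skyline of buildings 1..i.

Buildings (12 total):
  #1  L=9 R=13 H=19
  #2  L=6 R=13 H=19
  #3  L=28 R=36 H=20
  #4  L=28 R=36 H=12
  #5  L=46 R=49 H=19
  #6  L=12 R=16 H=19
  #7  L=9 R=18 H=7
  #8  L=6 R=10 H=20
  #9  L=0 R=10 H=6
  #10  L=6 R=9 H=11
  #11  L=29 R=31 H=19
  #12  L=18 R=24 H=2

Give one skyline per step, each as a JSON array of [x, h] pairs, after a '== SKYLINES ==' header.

== SKYLINES ==
[[9,19],[13,0]]
[[6,19],[13,0]]
[[6,19],[13,0],[28,20],[36,0]]
[[6,19],[13,0],[28,20],[36,0]]
[[6,19],[13,0],[28,20],[36,0],[46,19],[49,0]]
[[6,19],[16,0],[28,20],[36,0],[46,19],[49,0]]
[[6,19],[16,7],[18,0],[28,20],[36,0],[46,19],[49,0]]
[[6,20],[10,19],[16,7],[18,0],[28,20],[36,0],[46,19],[49,0]]
[[0,6],[6,20],[10,19],[16,7],[18,0],[28,20],[36,0],[46,19],[49,0]]
[[0,6],[6,20],[10,19],[16,7],[18,0],[28,20],[36,0],[46,19],[49,0]]
[[0,6],[6,20],[10,19],[16,7],[18,0],[28,20],[36,0],[46,19],[49,0]]
[[0,6],[6,20],[10,19],[16,7],[18,2],[24,0],[28,20],[36,0],[46,19],[49,0]]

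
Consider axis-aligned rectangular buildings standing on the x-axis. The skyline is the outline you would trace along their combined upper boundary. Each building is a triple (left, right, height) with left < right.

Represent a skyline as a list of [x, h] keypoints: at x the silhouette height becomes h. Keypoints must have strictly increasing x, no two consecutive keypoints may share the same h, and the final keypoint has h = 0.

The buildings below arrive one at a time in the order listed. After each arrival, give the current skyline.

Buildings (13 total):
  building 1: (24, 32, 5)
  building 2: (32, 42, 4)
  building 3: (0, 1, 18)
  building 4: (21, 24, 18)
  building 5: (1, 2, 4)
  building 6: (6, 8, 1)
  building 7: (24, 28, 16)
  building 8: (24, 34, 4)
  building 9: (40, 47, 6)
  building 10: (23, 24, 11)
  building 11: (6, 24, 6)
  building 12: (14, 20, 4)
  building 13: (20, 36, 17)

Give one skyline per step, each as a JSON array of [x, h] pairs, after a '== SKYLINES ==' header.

== SKYLINES ==
[[24,5],[32,0]]
[[24,5],[32,4],[42,0]]
[[0,18],[1,0],[24,5],[32,4],[42,0]]
[[0,18],[1,0],[21,18],[24,5],[32,4],[42,0]]
[[0,18],[1,4],[2,0],[21,18],[24,5],[32,4],[42,0]]
[[0,18],[1,4],[2,0],[6,1],[8,0],[21,18],[24,5],[32,4],[42,0]]
[[0,18],[1,4],[2,0],[6,1],[8,0],[21,18],[24,16],[28,5],[32,4],[42,0]]
[[0,18],[1,4],[2,0],[6,1],[8,0],[21,18],[24,16],[28,5],[32,4],[42,0]]
[[0,18],[1,4],[2,0],[6,1],[8,0],[21,18],[24,16],[28,5],[32,4],[40,6],[47,0]]
[[0,18],[1,4],[2,0],[6,1],[8,0],[21,18],[24,16],[28,5],[32,4],[40,6],[47,0]]
[[0,18],[1,4],[2,0],[6,6],[21,18],[24,16],[28,5],[32,4],[40,6],[47,0]]
[[0,18],[1,4],[2,0],[6,6],[21,18],[24,16],[28,5],[32,4],[40,6],[47,0]]
[[0,18],[1,4],[2,0],[6,6],[20,17],[21,18],[24,17],[36,4],[40,6],[47,0]]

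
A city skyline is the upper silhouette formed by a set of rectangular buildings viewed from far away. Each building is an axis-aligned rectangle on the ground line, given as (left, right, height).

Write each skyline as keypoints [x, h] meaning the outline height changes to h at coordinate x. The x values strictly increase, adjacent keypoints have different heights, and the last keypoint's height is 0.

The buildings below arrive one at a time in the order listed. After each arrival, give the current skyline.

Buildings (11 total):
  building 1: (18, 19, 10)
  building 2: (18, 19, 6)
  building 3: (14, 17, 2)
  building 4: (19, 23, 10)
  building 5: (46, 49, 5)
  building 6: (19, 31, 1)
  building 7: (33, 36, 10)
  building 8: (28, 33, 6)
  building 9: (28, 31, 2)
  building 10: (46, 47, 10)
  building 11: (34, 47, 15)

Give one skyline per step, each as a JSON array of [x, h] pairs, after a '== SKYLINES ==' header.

== SKYLINES ==
[[18,10],[19,0]]
[[18,10],[19,0]]
[[14,2],[17,0],[18,10],[19,0]]
[[14,2],[17,0],[18,10],[23,0]]
[[14,2],[17,0],[18,10],[23,0],[46,5],[49,0]]
[[14,2],[17,0],[18,10],[23,1],[31,0],[46,5],[49,0]]
[[14,2],[17,0],[18,10],[23,1],[31,0],[33,10],[36,0],[46,5],[49,0]]
[[14,2],[17,0],[18,10],[23,1],[28,6],[33,10],[36,0],[46,5],[49,0]]
[[14,2],[17,0],[18,10],[23,1],[28,6],[33,10],[36,0],[46,5],[49,0]]
[[14,2],[17,0],[18,10],[23,1],[28,6],[33,10],[36,0],[46,10],[47,5],[49,0]]
[[14,2],[17,0],[18,10],[23,1],[28,6],[33,10],[34,15],[47,5],[49,0]]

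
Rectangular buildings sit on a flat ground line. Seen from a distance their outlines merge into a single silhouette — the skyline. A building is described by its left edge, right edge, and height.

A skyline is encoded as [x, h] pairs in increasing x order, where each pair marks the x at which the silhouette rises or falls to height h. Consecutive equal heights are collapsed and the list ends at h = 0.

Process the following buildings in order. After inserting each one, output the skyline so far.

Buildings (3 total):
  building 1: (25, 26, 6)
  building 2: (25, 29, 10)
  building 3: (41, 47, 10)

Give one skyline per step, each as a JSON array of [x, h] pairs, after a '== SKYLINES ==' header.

== SKYLINES ==
[[25,6],[26,0]]
[[25,10],[29,0]]
[[25,10],[29,0],[41,10],[47,0]]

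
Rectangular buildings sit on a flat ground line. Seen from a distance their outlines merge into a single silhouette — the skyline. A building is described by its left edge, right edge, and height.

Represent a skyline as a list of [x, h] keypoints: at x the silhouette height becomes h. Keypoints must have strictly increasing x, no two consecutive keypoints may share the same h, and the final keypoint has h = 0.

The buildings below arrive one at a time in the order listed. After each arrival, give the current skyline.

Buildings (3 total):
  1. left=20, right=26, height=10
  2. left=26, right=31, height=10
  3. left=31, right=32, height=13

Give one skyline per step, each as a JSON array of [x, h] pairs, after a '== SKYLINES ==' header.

== SKYLINES ==
[[20,10],[26,0]]
[[20,10],[31,0]]
[[20,10],[31,13],[32,0]]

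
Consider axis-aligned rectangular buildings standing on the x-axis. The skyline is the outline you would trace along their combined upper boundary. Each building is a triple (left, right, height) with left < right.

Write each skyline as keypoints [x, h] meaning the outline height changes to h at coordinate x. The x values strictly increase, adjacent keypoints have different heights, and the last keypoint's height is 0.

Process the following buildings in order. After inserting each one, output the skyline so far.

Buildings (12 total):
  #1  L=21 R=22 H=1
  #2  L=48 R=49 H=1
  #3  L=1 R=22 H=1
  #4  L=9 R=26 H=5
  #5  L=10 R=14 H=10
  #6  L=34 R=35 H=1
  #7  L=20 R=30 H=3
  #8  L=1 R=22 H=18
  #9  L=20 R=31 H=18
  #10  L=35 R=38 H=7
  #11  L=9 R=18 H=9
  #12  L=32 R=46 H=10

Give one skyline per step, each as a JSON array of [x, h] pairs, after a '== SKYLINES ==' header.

== SKYLINES ==
[[21,1],[22,0]]
[[21,1],[22,0],[48,1],[49,0]]
[[1,1],[22,0],[48,1],[49,0]]
[[1,1],[9,5],[26,0],[48,1],[49,0]]
[[1,1],[9,5],[10,10],[14,5],[26,0],[48,1],[49,0]]
[[1,1],[9,5],[10,10],[14,5],[26,0],[34,1],[35,0],[48,1],[49,0]]
[[1,1],[9,5],[10,10],[14,5],[26,3],[30,0],[34,1],[35,0],[48,1],[49,0]]
[[1,18],[22,5],[26,3],[30,0],[34,1],[35,0],[48,1],[49,0]]
[[1,18],[31,0],[34,1],[35,0],[48,1],[49,0]]
[[1,18],[31,0],[34,1],[35,7],[38,0],[48,1],[49,0]]
[[1,18],[31,0],[34,1],[35,7],[38,0],[48,1],[49,0]]
[[1,18],[31,0],[32,10],[46,0],[48,1],[49,0]]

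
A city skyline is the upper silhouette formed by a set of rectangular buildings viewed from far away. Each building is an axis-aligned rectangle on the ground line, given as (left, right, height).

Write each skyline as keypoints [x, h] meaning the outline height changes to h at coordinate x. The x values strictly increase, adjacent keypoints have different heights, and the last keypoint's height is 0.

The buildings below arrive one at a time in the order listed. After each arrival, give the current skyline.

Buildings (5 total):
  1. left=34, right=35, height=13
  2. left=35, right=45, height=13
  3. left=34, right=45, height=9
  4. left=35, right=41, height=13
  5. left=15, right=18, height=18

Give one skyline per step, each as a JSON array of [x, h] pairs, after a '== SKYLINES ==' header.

== SKYLINES ==
[[34,13],[35,0]]
[[34,13],[45,0]]
[[34,13],[45,0]]
[[34,13],[45,0]]
[[15,18],[18,0],[34,13],[45,0]]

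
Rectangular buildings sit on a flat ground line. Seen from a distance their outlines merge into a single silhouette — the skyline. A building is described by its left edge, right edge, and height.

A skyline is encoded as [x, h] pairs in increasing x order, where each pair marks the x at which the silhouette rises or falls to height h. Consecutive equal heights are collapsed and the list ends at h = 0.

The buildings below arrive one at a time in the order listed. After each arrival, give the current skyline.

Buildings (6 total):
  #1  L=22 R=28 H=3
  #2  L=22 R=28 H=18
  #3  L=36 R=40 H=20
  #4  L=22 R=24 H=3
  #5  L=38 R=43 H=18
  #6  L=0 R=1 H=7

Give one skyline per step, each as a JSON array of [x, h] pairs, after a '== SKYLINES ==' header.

== SKYLINES ==
[[22,3],[28,0]]
[[22,18],[28,0]]
[[22,18],[28,0],[36,20],[40,0]]
[[22,18],[28,0],[36,20],[40,0]]
[[22,18],[28,0],[36,20],[40,18],[43,0]]
[[0,7],[1,0],[22,18],[28,0],[36,20],[40,18],[43,0]]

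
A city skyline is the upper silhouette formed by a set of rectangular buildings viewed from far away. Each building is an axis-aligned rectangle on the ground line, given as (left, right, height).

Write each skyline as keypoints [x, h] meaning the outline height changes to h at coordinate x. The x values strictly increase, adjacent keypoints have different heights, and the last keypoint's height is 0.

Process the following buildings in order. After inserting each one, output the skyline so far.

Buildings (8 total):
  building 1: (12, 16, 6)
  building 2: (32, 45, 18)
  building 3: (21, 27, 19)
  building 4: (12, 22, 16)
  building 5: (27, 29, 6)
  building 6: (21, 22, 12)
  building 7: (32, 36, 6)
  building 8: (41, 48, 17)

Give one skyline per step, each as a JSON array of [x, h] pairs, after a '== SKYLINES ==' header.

== SKYLINES ==
[[12,6],[16,0]]
[[12,6],[16,0],[32,18],[45,0]]
[[12,6],[16,0],[21,19],[27,0],[32,18],[45,0]]
[[12,16],[21,19],[27,0],[32,18],[45,0]]
[[12,16],[21,19],[27,6],[29,0],[32,18],[45,0]]
[[12,16],[21,19],[27,6],[29,0],[32,18],[45,0]]
[[12,16],[21,19],[27,6],[29,0],[32,18],[45,0]]
[[12,16],[21,19],[27,6],[29,0],[32,18],[45,17],[48,0]]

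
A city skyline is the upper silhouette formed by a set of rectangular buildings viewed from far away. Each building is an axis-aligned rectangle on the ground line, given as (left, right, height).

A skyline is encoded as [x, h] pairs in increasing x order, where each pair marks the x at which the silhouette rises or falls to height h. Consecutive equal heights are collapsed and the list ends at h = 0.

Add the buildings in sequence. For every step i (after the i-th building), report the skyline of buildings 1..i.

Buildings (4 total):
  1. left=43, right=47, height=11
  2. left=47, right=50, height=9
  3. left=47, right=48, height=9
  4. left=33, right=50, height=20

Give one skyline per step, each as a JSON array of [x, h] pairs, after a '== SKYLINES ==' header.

== SKYLINES ==
[[43,11],[47,0]]
[[43,11],[47,9],[50,0]]
[[43,11],[47,9],[50,0]]
[[33,20],[50,0]]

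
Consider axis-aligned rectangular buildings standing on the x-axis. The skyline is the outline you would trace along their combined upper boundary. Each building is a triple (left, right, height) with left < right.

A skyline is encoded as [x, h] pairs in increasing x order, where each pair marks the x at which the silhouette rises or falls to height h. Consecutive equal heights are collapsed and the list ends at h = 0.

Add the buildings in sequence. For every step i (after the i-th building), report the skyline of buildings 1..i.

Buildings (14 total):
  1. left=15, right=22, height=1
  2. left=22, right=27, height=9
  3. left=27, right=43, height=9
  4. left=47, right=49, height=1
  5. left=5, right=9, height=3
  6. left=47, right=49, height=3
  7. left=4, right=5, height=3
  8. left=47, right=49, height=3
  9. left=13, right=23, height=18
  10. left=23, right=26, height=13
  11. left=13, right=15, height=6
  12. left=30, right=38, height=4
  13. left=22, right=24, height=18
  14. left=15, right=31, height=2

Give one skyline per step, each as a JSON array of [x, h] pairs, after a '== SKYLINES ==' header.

== SKYLINES ==
[[15,1],[22,0]]
[[15,1],[22,9],[27,0]]
[[15,1],[22,9],[43,0]]
[[15,1],[22,9],[43,0],[47,1],[49,0]]
[[5,3],[9,0],[15,1],[22,9],[43,0],[47,1],[49,0]]
[[5,3],[9,0],[15,1],[22,9],[43,0],[47,3],[49,0]]
[[4,3],[9,0],[15,1],[22,9],[43,0],[47,3],[49,0]]
[[4,3],[9,0],[15,1],[22,9],[43,0],[47,3],[49,0]]
[[4,3],[9,0],[13,18],[23,9],[43,0],[47,3],[49,0]]
[[4,3],[9,0],[13,18],[23,13],[26,9],[43,0],[47,3],[49,0]]
[[4,3],[9,0],[13,18],[23,13],[26,9],[43,0],[47,3],[49,0]]
[[4,3],[9,0],[13,18],[23,13],[26,9],[43,0],[47,3],[49,0]]
[[4,3],[9,0],[13,18],[24,13],[26,9],[43,0],[47,3],[49,0]]
[[4,3],[9,0],[13,18],[24,13],[26,9],[43,0],[47,3],[49,0]]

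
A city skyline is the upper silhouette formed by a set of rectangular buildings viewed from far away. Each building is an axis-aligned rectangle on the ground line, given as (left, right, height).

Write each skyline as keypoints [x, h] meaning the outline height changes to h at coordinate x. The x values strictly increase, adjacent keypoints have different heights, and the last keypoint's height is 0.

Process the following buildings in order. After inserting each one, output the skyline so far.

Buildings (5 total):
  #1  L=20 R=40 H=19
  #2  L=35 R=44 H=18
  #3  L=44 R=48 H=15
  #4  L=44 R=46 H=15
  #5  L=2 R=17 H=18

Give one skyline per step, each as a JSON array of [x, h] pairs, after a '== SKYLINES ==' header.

== SKYLINES ==
[[20,19],[40,0]]
[[20,19],[40,18],[44,0]]
[[20,19],[40,18],[44,15],[48,0]]
[[20,19],[40,18],[44,15],[48,0]]
[[2,18],[17,0],[20,19],[40,18],[44,15],[48,0]]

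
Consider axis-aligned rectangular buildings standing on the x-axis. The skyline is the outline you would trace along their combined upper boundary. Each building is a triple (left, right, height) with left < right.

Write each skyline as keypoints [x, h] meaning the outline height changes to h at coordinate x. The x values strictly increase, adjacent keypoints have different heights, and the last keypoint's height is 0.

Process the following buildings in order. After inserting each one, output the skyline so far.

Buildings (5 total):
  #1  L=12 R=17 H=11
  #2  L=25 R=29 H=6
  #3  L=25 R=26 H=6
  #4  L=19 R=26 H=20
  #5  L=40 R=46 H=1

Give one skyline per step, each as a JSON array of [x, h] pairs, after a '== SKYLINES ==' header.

== SKYLINES ==
[[12,11],[17,0]]
[[12,11],[17,0],[25,6],[29,0]]
[[12,11],[17,0],[25,6],[29,0]]
[[12,11],[17,0],[19,20],[26,6],[29,0]]
[[12,11],[17,0],[19,20],[26,6],[29,0],[40,1],[46,0]]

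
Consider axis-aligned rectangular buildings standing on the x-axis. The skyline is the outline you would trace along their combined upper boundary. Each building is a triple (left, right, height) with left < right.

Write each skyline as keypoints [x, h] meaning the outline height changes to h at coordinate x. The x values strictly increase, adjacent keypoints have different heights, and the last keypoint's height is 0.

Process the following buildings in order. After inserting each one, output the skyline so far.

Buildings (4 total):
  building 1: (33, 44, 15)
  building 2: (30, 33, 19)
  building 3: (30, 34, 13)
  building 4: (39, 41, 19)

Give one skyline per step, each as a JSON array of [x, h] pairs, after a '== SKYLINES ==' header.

== SKYLINES ==
[[33,15],[44,0]]
[[30,19],[33,15],[44,0]]
[[30,19],[33,15],[44,0]]
[[30,19],[33,15],[39,19],[41,15],[44,0]]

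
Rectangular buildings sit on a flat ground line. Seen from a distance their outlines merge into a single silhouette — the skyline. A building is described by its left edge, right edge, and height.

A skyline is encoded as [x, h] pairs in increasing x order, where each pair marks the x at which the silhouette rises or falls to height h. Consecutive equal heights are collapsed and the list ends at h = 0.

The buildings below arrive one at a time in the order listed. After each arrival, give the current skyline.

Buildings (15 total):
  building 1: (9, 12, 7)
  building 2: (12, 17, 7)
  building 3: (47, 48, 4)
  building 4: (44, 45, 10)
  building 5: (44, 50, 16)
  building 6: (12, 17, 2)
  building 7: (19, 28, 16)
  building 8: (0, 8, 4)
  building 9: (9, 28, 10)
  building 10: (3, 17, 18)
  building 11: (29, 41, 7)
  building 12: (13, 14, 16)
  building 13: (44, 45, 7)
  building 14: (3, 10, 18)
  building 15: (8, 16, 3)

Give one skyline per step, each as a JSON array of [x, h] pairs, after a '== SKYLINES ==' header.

== SKYLINES ==
[[9,7],[12,0]]
[[9,7],[17,0]]
[[9,7],[17,0],[47,4],[48,0]]
[[9,7],[17,0],[44,10],[45,0],[47,4],[48,0]]
[[9,7],[17,0],[44,16],[50,0]]
[[9,7],[17,0],[44,16],[50,0]]
[[9,7],[17,0],[19,16],[28,0],[44,16],[50,0]]
[[0,4],[8,0],[9,7],[17,0],[19,16],[28,0],[44,16],[50,0]]
[[0,4],[8,0],[9,10],[19,16],[28,0],[44,16],[50,0]]
[[0,4],[3,18],[17,10],[19,16],[28,0],[44,16],[50,0]]
[[0,4],[3,18],[17,10],[19,16],[28,0],[29,7],[41,0],[44,16],[50,0]]
[[0,4],[3,18],[17,10],[19,16],[28,0],[29,7],[41,0],[44,16],[50,0]]
[[0,4],[3,18],[17,10],[19,16],[28,0],[29,7],[41,0],[44,16],[50,0]]
[[0,4],[3,18],[17,10],[19,16],[28,0],[29,7],[41,0],[44,16],[50,0]]
[[0,4],[3,18],[17,10],[19,16],[28,0],[29,7],[41,0],[44,16],[50,0]]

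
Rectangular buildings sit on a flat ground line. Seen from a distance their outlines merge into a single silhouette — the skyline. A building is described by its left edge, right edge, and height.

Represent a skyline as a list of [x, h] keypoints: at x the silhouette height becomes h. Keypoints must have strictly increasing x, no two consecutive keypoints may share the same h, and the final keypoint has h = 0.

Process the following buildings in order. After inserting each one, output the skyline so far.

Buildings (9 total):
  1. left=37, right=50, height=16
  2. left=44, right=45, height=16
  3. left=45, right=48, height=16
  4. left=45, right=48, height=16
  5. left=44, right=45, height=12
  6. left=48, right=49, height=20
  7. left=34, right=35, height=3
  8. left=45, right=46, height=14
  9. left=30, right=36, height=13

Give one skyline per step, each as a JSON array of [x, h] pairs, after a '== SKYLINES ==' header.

== SKYLINES ==
[[37,16],[50,0]]
[[37,16],[50,0]]
[[37,16],[50,0]]
[[37,16],[50,0]]
[[37,16],[50,0]]
[[37,16],[48,20],[49,16],[50,0]]
[[34,3],[35,0],[37,16],[48,20],[49,16],[50,0]]
[[34,3],[35,0],[37,16],[48,20],[49,16],[50,0]]
[[30,13],[36,0],[37,16],[48,20],[49,16],[50,0]]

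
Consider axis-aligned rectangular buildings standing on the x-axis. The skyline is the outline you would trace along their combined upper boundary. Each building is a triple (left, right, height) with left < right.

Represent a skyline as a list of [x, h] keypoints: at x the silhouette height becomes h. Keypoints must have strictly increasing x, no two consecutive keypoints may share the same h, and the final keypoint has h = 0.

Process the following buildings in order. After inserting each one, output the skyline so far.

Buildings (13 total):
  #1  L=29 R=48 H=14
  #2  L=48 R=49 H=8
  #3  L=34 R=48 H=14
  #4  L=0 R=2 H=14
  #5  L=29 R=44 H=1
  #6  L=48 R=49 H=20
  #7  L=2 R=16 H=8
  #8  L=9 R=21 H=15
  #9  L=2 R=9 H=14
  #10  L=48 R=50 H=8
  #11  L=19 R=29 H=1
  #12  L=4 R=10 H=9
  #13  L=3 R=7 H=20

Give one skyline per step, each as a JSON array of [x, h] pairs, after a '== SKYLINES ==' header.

== SKYLINES ==
[[29,14],[48,0]]
[[29,14],[48,8],[49,0]]
[[29,14],[48,8],[49,0]]
[[0,14],[2,0],[29,14],[48,8],[49,0]]
[[0,14],[2,0],[29,14],[48,8],[49,0]]
[[0,14],[2,0],[29,14],[48,20],[49,0]]
[[0,14],[2,8],[16,0],[29,14],[48,20],[49,0]]
[[0,14],[2,8],[9,15],[21,0],[29,14],[48,20],[49,0]]
[[0,14],[9,15],[21,0],[29,14],[48,20],[49,0]]
[[0,14],[9,15],[21,0],[29,14],[48,20],[49,8],[50,0]]
[[0,14],[9,15],[21,1],[29,14],[48,20],[49,8],[50,0]]
[[0,14],[9,15],[21,1],[29,14],[48,20],[49,8],[50,0]]
[[0,14],[3,20],[7,14],[9,15],[21,1],[29,14],[48,20],[49,8],[50,0]]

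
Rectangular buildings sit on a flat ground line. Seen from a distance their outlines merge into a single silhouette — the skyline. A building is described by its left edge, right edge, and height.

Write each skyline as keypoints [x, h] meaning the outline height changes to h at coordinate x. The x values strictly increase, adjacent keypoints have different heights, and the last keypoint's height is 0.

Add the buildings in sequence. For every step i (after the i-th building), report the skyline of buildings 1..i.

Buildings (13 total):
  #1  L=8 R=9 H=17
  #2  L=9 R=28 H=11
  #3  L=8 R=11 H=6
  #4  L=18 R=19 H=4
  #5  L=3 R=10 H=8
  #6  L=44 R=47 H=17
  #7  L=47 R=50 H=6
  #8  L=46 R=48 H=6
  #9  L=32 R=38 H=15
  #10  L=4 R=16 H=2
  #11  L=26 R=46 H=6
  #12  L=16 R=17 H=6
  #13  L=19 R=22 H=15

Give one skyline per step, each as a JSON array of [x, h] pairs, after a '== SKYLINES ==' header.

== SKYLINES ==
[[8,17],[9,0]]
[[8,17],[9,11],[28,0]]
[[8,17],[9,11],[28,0]]
[[8,17],[9,11],[28,0]]
[[3,8],[8,17],[9,11],[28,0]]
[[3,8],[8,17],[9,11],[28,0],[44,17],[47,0]]
[[3,8],[8,17],[9,11],[28,0],[44,17],[47,6],[50,0]]
[[3,8],[8,17],[9,11],[28,0],[44,17],[47,6],[50,0]]
[[3,8],[8,17],[9,11],[28,0],[32,15],[38,0],[44,17],[47,6],[50,0]]
[[3,8],[8,17],[9,11],[28,0],[32,15],[38,0],[44,17],[47,6],[50,0]]
[[3,8],[8,17],[9,11],[28,6],[32,15],[38,6],[44,17],[47,6],[50,0]]
[[3,8],[8,17],[9,11],[28,6],[32,15],[38,6],[44,17],[47,6],[50,0]]
[[3,8],[8,17],[9,11],[19,15],[22,11],[28,6],[32,15],[38,6],[44,17],[47,6],[50,0]]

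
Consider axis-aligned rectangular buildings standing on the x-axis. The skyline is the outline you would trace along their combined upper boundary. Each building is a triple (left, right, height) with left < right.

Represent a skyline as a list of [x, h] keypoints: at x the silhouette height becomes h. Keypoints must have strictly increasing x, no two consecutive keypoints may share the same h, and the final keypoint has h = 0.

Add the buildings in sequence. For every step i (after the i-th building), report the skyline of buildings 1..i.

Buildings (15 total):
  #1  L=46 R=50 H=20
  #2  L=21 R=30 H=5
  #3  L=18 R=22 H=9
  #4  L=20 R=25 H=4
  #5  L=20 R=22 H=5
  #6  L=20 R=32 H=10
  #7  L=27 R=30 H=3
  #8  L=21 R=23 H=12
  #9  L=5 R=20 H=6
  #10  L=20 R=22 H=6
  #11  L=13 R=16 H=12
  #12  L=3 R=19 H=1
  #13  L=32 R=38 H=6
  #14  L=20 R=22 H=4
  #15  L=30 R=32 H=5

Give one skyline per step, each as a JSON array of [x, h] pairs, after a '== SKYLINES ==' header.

== SKYLINES ==
[[46,20],[50,0]]
[[21,5],[30,0],[46,20],[50,0]]
[[18,9],[22,5],[30,0],[46,20],[50,0]]
[[18,9],[22,5],[30,0],[46,20],[50,0]]
[[18,9],[22,5],[30,0],[46,20],[50,0]]
[[18,9],[20,10],[32,0],[46,20],[50,0]]
[[18,9],[20,10],[32,0],[46,20],[50,0]]
[[18,9],[20,10],[21,12],[23,10],[32,0],[46,20],[50,0]]
[[5,6],[18,9],[20,10],[21,12],[23,10],[32,0],[46,20],[50,0]]
[[5,6],[18,9],[20,10],[21,12],[23,10],[32,0],[46,20],[50,0]]
[[5,6],[13,12],[16,6],[18,9],[20,10],[21,12],[23,10],[32,0],[46,20],[50,0]]
[[3,1],[5,6],[13,12],[16,6],[18,9],[20,10],[21,12],[23,10],[32,0],[46,20],[50,0]]
[[3,1],[5,6],[13,12],[16,6],[18,9],[20,10],[21,12],[23,10],[32,6],[38,0],[46,20],[50,0]]
[[3,1],[5,6],[13,12],[16,6],[18,9],[20,10],[21,12],[23,10],[32,6],[38,0],[46,20],[50,0]]
[[3,1],[5,6],[13,12],[16,6],[18,9],[20,10],[21,12],[23,10],[32,6],[38,0],[46,20],[50,0]]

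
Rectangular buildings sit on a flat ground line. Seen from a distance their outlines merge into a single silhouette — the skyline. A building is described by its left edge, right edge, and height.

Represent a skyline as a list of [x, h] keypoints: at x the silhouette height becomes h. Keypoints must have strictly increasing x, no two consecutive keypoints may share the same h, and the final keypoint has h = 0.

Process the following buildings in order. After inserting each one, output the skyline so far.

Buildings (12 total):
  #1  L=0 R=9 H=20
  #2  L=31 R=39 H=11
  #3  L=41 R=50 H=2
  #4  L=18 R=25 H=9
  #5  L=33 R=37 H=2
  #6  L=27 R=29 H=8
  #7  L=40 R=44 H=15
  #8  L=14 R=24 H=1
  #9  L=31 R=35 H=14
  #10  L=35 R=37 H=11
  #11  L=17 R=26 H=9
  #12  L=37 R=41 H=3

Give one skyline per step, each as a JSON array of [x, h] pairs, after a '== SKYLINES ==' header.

== SKYLINES ==
[[0,20],[9,0]]
[[0,20],[9,0],[31,11],[39,0]]
[[0,20],[9,0],[31,11],[39,0],[41,2],[50,0]]
[[0,20],[9,0],[18,9],[25,0],[31,11],[39,0],[41,2],[50,0]]
[[0,20],[9,0],[18,9],[25,0],[31,11],[39,0],[41,2],[50,0]]
[[0,20],[9,0],[18,9],[25,0],[27,8],[29,0],[31,11],[39,0],[41,2],[50,0]]
[[0,20],[9,0],[18,9],[25,0],[27,8],[29,0],[31,11],[39,0],[40,15],[44,2],[50,0]]
[[0,20],[9,0],[14,1],[18,9],[25,0],[27,8],[29,0],[31,11],[39,0],[40,15],[44,2],[50,0]]
[[0,20],[9,0],[14,1],[18,9],[25,0],[27,8],[29,0],[31,14],[35,11],[39,0],[40,15],[44,2],[50,0]]
[[0,20],[9,0],[14,1],[18,9],[25,0],[27,8],[29,0],[31,14],[35,11],[39,0],[40,15],[44,2],[50,0]]
[[0,20],[9,0],[14,1],[17,9],[26,0],[27,8],[29,0],[31,14],[35,11],[39,0],[40,15],[44,2],[50,0]]
[[0,20],[9,0],[14,1],[17,9],[26,0],[27,8],[29,0],[31,14],[35,11],[39,3],[40,15],[44,2],[50,0]]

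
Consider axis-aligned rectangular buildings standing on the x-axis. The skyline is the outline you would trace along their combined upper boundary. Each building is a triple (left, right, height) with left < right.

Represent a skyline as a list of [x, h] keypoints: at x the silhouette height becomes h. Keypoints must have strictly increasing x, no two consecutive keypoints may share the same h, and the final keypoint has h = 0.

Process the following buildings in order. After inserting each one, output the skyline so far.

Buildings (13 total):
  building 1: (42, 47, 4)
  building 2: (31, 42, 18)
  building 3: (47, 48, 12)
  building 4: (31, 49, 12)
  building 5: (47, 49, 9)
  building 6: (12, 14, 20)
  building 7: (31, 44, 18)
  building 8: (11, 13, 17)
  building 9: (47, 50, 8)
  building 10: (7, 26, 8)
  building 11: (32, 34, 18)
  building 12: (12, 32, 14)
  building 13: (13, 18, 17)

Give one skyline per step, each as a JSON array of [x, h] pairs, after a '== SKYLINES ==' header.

== SKYLINES ==
[[42,4],[47,0]]
[[31,18],[42,4],[47,0]]
[[31,18],[42,4],[47,12],[48,0]]
[[31,18],[42,12],[49,0]]
[[31,18],[42,12],[49,0]]
[[12,20],[14,0],[31,18],[42,12],[49,0]]
[[12,20],[14,0],[31,18],[44,12],[49,0]]
[[11,17],[12,20],[14,0],[31,18],[44,12],[49,0]]
[[11,17],[12,20],[14,0],[31,18],[44,12],[49,8],[50,0]]
[[7,8],[11,17],[12,20],[14,8],[26,0],[31,18],[44,12],[49,8],[50,0]]
[[7,8],[11,17],[12,20],[14,8],[26,0],[31,18],[44,12],[49,8],[50,0]]
[[7,8],[11,17],[12,20],[14,14],[31,18],[44,12],[49,8],[50,0]]
[[7,8],[11,17],[12,20],[14,17],[18,14],[31,18],[44,12],[49,8],[50,0]]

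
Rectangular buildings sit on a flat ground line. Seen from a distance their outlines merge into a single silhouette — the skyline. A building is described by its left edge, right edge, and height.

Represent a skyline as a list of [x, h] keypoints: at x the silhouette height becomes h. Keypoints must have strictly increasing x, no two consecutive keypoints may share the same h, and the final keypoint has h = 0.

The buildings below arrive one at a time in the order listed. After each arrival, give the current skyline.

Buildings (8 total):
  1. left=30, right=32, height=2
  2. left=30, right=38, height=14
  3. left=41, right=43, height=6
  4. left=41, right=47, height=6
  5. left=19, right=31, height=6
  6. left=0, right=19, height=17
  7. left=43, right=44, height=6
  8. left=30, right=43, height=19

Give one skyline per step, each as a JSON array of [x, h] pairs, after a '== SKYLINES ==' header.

== SKYLINES ==
[[30,2],[32,0]]
[[30,14],[38,0]]
[[30,14],[38,0],[41,6],[43,0]]
[[30,14],[38,0],[41,6],[47,0]]
[[19,6],[30,14],[38,0],[41,6],[47,0]]
[[0,17],[19,6],[30,14],[38,0],[41,6],[47,0]]
[[0,17],[19,6],[30,14],[38,0],[41,6],[47,0]]
[[0,17],[19,6],[30,19],[43,6],[47,0]]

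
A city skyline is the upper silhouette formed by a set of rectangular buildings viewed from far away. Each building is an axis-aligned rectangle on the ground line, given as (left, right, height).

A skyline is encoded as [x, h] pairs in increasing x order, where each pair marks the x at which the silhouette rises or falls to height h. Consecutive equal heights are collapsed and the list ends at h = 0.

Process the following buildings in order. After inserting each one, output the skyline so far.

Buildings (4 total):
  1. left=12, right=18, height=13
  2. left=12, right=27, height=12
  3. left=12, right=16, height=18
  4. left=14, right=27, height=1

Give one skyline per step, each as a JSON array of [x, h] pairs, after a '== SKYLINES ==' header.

== SKYLINES ==
[[12,13],[18,0]]
[[12,13],[18,12],[27,0]]
[[12,18],[16,13],[18,12],[27,0]]
[[12,18],[16,13],[18,12],[27,0]]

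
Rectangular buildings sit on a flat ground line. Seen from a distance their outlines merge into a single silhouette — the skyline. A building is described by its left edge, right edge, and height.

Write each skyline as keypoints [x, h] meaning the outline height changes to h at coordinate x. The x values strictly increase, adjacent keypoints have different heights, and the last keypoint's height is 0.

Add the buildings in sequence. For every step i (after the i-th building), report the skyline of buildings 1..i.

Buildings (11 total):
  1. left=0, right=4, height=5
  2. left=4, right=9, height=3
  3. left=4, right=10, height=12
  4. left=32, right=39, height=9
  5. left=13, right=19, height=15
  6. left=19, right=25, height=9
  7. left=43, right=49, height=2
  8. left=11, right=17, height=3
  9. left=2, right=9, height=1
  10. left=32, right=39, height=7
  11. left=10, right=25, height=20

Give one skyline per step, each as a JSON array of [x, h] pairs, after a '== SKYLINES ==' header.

== SKYLINES ==
[[0,5],[4,0]]
[[0,5],[4,3],[9,0]]
[[0,5],[4,12],[10,0]]
[[0,5],[4,12],[10,0],[32,9],[39,0]]
[[0,5],[4,12],[10,0],[13,15],[19,0],[32,9],[39,0]]
[[0,5],[4,12],[10,0],[13,15],[19,9],[25,0],[32,9],[39,0]]
[[0,5],[4,12],[10,0],[13,15],[19,9],[25,0],[32,9],[39,0],[43,2],[49,0]]
[[0,5],[4,12],[10,0],[11,3],[13,15],[19,9],[25,0],[32,9],[39,0],[43,2],[49,0]]
[[0,5],[4,12],[10,0],[11,3],[13,15],[19,9],[25,0],[32,9],[39,0],[43,2],[49,0]]
[[0,5],[4,12],[10,0],[11,3],[13,15],[19,9],[25,0],[32,9],[39,0],[43,2],[49,0]]
[[0,5],[4,12],[10,20],[25,0],[32,9],[39,0],[43,2],[49,0]]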